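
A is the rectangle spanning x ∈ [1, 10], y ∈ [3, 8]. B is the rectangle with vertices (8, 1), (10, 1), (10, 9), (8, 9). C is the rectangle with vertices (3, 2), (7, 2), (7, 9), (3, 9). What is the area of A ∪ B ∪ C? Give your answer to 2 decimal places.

59.00

By inclusion–exclusion:
Individual areas: |A| = 45, |B| = 16, |C| = 28.
|A∩B|: x∈[8,10], y∈[3,8] → 2·5 = 10.
|A∩C|: x∈[3,7], y∈[3,8] → 4·5 = 20.
|B∩C| = 0 (no overlap).
|A∩B∩C| = 0.
|A ∪ B ∪ C| = 89 − 30 + 0 = 59.00.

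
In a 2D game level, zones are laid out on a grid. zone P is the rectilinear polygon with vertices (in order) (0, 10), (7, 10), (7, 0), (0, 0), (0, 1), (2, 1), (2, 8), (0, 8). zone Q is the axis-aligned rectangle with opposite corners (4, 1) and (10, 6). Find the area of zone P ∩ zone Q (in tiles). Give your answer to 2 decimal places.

15.00

The intersection is the polygon with vertices (7,1), (4,1), (4,6), (7,6).
By the shoelace formula its area is 15.00.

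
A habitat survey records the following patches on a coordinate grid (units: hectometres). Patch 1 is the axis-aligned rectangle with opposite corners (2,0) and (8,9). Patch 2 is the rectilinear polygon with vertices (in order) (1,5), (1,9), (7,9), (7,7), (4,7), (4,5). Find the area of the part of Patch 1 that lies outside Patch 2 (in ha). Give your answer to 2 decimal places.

|Patch 1| = 54, |Patch 1∩Patch 2| = 14.
|Patch 1 ∖ Patch 2| = |Patch 1| − |Patch 1∩Patch 2| = 54 − 14 = 40.00.

40.00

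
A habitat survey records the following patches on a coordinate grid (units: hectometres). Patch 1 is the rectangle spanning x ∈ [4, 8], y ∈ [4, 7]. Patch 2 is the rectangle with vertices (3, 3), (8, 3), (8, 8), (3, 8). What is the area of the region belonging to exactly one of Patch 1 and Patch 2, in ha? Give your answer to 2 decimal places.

13.00

|Patch 1∩Patch 2|: x∈[4,8], y∈[4,7] → 4·3 = 12.
|Patch 1 △ Patch 2| = |Patch 1| + |Patch 2| − 2·|Patch 1∩Patch 2| = 12 + 25 − 24 = 13.00.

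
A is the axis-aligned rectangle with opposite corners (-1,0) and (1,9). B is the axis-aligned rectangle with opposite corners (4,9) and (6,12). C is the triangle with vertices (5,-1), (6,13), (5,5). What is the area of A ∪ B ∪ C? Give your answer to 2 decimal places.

26.60

By inclusion–exclusion:
Individual areas: |A| = 18, |B| = 6, |C| = 3.
|A∩B| = 0 (no overlap).
|A∩C| = 0.
|B∩C| = 0.4018.
|A∩B∩C| = 0.
|A ∪ B ∪ C| = 27 − 0.4018 + 0 = 26.60.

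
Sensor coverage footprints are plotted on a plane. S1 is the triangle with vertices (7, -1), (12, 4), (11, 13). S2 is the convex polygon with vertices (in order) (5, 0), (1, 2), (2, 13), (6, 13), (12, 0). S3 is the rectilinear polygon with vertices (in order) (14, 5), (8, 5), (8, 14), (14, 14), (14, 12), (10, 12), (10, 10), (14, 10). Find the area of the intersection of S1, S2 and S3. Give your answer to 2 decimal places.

The intersection is the polygon with vertices (9.088,6.309), (9.692,5), (8.714,5).
By the shoelace formula its area is 0.64.

0.64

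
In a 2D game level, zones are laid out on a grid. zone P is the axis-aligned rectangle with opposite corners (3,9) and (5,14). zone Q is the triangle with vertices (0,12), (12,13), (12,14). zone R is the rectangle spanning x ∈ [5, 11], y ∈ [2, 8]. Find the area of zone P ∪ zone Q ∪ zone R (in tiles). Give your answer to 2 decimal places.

By inclusion–exclusion:
Individual areas: |zone P| = 10, |zone Q| = 6, |zone R| = 36.
|zone P∩zone Q| = 0.6667.
|zone P∩zone R| = 0 (no overlap).
|zone Q∩zone R| = 0.
|zone P∩zone Q∩zone R| = 0.
|zone P ∪ zone Q ∪ zone R| = 52 − 0.6667 + 0 = 51.33.

51.33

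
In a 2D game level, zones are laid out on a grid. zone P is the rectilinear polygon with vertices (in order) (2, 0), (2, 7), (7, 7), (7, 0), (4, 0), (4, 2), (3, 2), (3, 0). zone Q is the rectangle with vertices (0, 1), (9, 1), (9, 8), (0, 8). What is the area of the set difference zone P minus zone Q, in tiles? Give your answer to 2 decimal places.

|zone P| = 33, |zone P∩zone Q| = 29.
|zone P ∖ zone Q| = |zone P| − |zone P∩zone Q| = 33 − 29 = 4.00.

4.00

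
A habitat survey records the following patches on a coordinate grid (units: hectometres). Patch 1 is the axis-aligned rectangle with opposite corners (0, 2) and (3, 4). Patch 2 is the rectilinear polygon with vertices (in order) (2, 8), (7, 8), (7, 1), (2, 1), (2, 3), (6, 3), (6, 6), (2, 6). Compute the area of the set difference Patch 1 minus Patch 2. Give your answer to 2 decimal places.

5.00

|Patch 1| = 6, |Patch 1∩Patch 2| = 1.
|Patch 1 ∖ Patch 2| = |Patch 1| − |Patch 1∩Patch 2| = 6 − 1 = 5.00.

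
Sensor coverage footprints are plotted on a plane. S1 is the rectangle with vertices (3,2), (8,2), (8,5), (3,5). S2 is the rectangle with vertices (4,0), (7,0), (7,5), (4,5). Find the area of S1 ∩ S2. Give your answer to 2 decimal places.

|S1∩S2|: x∈[4,7], y∈[2,5] → 3·3 = 9.

9.00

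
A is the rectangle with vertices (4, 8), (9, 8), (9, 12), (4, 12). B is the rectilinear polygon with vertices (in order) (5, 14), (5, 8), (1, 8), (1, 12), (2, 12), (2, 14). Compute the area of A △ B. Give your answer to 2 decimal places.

34.00

|A| = 20, |B| = 22, |A∩B| = 4.
|A △ B| = |A| + |B| − 2·|A∩B| = 20 + 22 − 8 = 34.00.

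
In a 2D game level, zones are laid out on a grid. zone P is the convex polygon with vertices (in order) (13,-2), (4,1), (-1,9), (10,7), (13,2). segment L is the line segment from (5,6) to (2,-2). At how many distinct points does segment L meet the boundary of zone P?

1

The segment meets the boundary at (3.453,1.875).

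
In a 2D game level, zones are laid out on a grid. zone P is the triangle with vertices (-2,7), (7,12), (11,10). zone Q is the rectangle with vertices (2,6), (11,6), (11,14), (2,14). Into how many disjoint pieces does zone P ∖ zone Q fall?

zone P ∖ zone Q is a single connected region.

1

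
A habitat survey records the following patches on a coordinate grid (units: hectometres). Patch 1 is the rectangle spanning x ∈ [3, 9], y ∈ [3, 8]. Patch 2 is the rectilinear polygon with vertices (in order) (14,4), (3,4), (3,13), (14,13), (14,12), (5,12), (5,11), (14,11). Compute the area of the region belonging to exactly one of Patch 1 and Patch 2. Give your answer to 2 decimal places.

72.00

|Patch 1| = 30, |Patch 2| = 90, |Patch 1∩Patch 2| = 24.
|Patch 1 △ Patch 2| = |Patch 1| + |Patch 2| − 2·|Patch 1∩Patch 2| = 30 + 90 − 48 = 72.00.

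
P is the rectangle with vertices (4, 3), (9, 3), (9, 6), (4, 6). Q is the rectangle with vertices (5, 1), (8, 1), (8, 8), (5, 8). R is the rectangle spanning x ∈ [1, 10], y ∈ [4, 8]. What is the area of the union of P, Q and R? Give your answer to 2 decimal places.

By inclusion–exclusion:
Individual areas: |P| = 15, |Q| = 21, |R| = 36.
|P∩Q|: x∈[5,8], y∈[3,6] → 3·3 = 9.
|P∩R|: x∈[4,9], y∈[4,6] → 5·2 = 10.
|Q∩R|: x∈[5,8], y∈[4,8] → 3·4 = 12.
|P∩Q∩R| = 6.
|P ∪ Q ∪ R| = 72 − 31 + 6 = 47.00.

47.00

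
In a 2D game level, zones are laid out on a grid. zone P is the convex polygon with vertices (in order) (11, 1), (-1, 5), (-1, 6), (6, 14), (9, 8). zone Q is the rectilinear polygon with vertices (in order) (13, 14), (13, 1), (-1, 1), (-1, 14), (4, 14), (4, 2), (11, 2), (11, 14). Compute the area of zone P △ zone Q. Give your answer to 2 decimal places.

124.38

|zone P| = 76, |zone Q| = 98, |zone P∩zone Q| = 24.8095.
|zone P △ zone Q| = |zone P| + |zone Q| − 2·|zone P∩zone Q| = 76 + 98 − 49.619 = 124.38.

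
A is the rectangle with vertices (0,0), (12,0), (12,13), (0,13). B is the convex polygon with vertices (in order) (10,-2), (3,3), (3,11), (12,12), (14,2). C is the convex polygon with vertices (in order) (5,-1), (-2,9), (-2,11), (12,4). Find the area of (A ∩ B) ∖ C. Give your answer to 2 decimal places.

58.34

|A ∩ B| = 97.2.
|(A ∩ B) ∩ C| = 38.8643.
|(A ∩ B) ∖ C| = 97.2 − 38.8643 = 58.34.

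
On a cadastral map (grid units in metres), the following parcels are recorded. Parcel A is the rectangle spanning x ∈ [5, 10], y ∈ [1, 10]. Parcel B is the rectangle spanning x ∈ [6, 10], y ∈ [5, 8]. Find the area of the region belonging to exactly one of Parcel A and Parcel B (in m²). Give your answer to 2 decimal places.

33.00

|Parcel A∩Parcel B|: x∈[6,10], y∈[5,8] → 4·3 = 12.
|Parcel A △ Parcel B| = |Parcel A| + |Parcel B| − 2·|Parcel A∩Parcel B| = 45 + 12 − 24 = 33.00.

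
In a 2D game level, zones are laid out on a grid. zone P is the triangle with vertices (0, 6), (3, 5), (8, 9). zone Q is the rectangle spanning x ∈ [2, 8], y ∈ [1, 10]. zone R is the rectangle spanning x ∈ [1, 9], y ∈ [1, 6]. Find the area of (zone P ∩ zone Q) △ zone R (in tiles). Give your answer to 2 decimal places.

|zone P ∩ zone Q| = 7.0833.
|(zone P ∩ zone Q) ∩ zone R| = 1.4583.
|(zone P ∩ zone Q) △ zone R| = 7.0833 + 40 − 2.9167 = 44.17.

44.17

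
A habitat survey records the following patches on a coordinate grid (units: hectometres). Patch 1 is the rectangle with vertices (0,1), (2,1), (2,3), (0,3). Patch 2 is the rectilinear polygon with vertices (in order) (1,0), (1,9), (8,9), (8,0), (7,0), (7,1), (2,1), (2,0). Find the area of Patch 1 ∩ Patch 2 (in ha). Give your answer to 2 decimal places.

2.00

The intersection is the polygon with vertices (2,3), (2,1), (1,1), (1,3).
By the shoelace formula its area is 2.00.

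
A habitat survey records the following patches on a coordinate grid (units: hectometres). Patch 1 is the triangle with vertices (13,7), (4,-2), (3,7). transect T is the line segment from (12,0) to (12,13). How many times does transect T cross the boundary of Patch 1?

The segment meets the boundary at (12,7), (12,6).

2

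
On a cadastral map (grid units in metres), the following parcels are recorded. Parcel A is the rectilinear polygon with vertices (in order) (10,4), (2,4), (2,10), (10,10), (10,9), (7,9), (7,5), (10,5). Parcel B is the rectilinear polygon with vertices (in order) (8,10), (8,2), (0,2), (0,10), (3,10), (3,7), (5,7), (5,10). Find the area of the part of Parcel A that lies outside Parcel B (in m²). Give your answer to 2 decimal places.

10.00

|Parcel A| = 36, |Parcel A∩Parcel B| = 26.
|Parcel A ∖ Parcel B| = |Parcel A| − |Parcel A∩Parcel B| = 36 − 26 = 10.00.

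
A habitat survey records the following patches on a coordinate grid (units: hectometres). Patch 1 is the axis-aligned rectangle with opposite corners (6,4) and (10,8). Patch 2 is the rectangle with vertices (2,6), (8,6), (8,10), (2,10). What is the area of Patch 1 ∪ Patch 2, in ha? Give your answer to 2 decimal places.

By inclusion–exclusion:
Individual areas: |Patch 1| = 16, |Patch 2| = 24.
|Patch 1∩Patch 2|: x∈[6,8], y∈[6,8] → 2·2 = 4.
|Patch 1 ∪ Patch 2| = 40 − 4 = 36.00.

36.00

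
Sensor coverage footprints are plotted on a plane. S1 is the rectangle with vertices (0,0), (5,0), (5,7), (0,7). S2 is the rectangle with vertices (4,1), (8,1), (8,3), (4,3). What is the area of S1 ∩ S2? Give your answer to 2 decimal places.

|S1∩S2|: x∈[4,5], y∈[1,3] → 1·2 = 2.

2.00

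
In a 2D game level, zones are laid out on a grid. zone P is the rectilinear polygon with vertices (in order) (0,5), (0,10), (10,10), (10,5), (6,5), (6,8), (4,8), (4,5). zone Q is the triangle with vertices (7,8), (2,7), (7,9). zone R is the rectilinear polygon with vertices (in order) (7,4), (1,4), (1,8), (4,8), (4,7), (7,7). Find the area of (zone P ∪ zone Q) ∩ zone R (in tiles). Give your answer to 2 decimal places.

11.00

|zone P ∪ zone Q| = 44.75.
|(zone P ∪ zone Q) ∩ zone R| = 11.00.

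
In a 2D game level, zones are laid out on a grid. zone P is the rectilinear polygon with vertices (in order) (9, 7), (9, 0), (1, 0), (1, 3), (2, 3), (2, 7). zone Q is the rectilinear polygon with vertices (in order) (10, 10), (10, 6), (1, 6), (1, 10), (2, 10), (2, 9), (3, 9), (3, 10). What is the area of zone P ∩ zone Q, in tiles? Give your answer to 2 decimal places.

The intersection is the polygon with vertices (9,6), (2,6), (2,7), (9,7).
By the shoelace formula its area is 7.00.

7.00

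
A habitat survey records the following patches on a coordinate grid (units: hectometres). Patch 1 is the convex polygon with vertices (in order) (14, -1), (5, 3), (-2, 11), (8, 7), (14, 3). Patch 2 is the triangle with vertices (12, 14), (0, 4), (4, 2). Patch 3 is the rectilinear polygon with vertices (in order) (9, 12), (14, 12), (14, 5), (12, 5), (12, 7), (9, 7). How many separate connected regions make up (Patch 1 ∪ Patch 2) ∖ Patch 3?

2

(Patch 1 ∪ Patch 2) ∖ Patch 3 splits into 2 disjoint pieces (area 78.4806, area 1.0667).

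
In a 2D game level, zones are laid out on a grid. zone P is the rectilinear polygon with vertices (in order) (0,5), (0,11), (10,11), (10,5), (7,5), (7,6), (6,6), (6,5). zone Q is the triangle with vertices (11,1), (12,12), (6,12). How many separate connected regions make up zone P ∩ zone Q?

zone P ∩ zone Q is a single connected region.

1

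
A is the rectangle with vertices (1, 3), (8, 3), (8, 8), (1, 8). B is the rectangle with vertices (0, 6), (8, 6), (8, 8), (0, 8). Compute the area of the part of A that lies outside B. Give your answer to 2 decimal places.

|A∩B|: x∈[1,8], y∈[6,8] → 7·2 = 14.
|A| = 35.
|A ∖ B| = |A| − |A∩B| = 35 − 14 = 21.00.

21.00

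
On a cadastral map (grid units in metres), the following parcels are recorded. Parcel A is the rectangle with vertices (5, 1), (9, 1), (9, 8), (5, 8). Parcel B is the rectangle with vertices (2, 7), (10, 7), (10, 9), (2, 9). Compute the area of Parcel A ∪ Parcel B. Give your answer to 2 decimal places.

40.00

By inclusion–exclusion:
Individual areas: |Parcel A| = 28, |Parcel B| = 16.
|Parcel A∩Parcel B|: x∈[5,9], y∈[7,8] → 4·1 = 4.
|Parcel A ∪ Parcel B| = 44 − 4 = 40.00.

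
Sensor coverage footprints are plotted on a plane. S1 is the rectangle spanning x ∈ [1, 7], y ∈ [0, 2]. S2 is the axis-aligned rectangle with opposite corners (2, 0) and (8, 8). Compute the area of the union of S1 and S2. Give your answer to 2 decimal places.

50.00

By inclusion–exclusion:
Individual areas: |S1| = 12, |S2| = 48.
|S1∩S2|: x∈[2,7], y∈[0,2] → 5·2 = 10.
|S1 ∪ S2| = 60 − 10 = 50.00.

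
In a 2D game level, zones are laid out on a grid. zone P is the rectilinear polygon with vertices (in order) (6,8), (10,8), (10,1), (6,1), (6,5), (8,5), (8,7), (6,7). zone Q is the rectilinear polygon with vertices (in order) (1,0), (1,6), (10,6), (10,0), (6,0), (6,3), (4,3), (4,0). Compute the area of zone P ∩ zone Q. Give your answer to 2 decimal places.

The intersection is the polygon with vertices (10,1), (6,1), (6,3), (6,5), (8,5), (8,6), (10,6).
By the shoelace formula its area is 18.00.

18.00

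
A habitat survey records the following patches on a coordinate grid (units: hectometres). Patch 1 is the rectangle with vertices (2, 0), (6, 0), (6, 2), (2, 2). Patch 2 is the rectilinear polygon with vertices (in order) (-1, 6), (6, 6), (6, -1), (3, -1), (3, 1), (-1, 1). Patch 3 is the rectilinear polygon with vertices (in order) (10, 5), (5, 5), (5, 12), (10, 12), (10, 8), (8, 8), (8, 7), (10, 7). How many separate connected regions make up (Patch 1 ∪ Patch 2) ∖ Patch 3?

1

(Patch 1 ∪ Patch 2) ∖ Patch 3 is a single connected region.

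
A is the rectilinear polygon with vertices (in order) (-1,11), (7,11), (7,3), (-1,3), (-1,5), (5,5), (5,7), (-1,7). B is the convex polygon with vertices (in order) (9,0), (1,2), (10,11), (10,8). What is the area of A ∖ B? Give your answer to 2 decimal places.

|A| = 52, |A∩B| = 12.
|A ∖ B| = |A| − |A∩B| = 52 − 12 = 40.00.

40.00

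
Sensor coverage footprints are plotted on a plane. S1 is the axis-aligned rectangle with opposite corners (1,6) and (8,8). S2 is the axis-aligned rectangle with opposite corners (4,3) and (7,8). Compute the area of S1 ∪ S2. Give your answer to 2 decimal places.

23.00

By inclusion–exclusion:
Individual areas: |S1| = 14, |S2| = 15.
|S1∩S2|: x∈[4,7], y∈[6,8] → 3·2 = 6.
|S1 ∪ S2| = 29 − 6 = 23.00.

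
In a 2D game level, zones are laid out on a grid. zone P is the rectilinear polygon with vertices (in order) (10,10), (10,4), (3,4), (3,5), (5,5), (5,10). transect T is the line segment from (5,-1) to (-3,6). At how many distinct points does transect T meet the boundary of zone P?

The segment lies entirely outside zone P and never meets its boundary.

0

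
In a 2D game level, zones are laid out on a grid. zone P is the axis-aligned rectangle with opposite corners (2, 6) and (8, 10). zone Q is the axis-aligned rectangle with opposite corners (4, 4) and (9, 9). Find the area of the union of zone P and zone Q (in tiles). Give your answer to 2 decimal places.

By inclusion–exclusion:
Individual areas: |zone P| = 24, |zone Q| = 25.
|zone P∩zone Q|: x∈[4,8], y∈[6,9] → 4·3 = 12.
|zone P ∪ zone Q| = 49 − 12 = 37.00.

37.00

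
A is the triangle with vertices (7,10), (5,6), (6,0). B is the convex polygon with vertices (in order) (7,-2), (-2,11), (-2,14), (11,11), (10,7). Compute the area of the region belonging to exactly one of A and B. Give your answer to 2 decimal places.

|A| = 8, |B| = 105.5, |A∩B| = 8.
|A △ B| = |A| + |B| − 2·|A∩B| = 8 + 105.5 − 16 = 97.50.

97.50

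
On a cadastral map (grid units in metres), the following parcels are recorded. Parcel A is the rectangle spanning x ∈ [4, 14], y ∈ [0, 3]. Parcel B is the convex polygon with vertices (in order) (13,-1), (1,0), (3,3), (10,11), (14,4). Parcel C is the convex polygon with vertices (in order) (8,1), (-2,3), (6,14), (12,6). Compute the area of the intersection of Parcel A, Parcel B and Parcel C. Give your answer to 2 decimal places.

8.00

The intersection is the polygon with vertices (4,3), (9.6,3), (8,1), (4,1.8).
By the shoelace formula its area is 8.00.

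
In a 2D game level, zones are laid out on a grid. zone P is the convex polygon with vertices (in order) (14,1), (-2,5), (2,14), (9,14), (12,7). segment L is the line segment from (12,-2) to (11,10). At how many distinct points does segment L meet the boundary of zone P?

The segment meets the boundary at (11.069,9.172), (11.702,1.574).

2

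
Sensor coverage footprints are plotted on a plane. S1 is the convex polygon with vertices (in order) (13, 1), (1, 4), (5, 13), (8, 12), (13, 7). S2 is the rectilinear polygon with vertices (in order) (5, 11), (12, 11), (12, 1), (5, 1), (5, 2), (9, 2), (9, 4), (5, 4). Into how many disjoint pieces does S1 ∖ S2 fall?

S1 ∖ S2 splits into 2 disjoint pieces (area 6.375, area 31).

2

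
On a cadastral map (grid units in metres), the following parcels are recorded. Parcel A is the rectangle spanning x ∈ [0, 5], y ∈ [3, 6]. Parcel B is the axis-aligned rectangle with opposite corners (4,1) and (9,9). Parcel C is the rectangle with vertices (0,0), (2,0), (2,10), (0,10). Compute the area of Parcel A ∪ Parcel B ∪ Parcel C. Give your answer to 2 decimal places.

66.00

By inclusion–exclusion:
Individual areas: |Parcel A| = 15, |Parcel B| = 40, |Parcel C| = 20.
|Parcel A∩Parcel B|: x∈[4,5], y∈[3,6] → 1·3 = 3.
|Parcel A∩Parcel C|: x∈[0,2], y∈[3,6] → 2·3 = 6.
|Parcel B∩Parcel C| = 0 (no overlap).
|Parcel A∩Parcel B∩Parcel C| = 0.
|Parcel A ∪ Parcel B ∪ Parcel C| = 75 − 9 + 0 = 66.00.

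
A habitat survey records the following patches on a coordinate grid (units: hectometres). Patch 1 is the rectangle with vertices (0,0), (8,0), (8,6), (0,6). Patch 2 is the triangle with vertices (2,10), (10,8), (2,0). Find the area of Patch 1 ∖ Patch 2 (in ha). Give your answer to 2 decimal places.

30.00

|Patch 1| = 48, |Patch 1∩Patch 2| = 18.
|Patch 1 ∖ Patch 2| = |Patch 1| − |Patch 1∩Patch 2| = 48 − 18 = 30.00.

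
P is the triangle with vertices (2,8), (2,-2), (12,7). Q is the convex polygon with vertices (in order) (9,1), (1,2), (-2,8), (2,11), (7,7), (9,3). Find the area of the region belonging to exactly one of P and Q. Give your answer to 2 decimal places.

|P| = 50, |Q| = 66, |P∩Q| = 33.4881.
|P △ Q| = |P| + |Q| − 2·|P∩Q| = 50 + 66 − 66.9762 = 49.02.

49.02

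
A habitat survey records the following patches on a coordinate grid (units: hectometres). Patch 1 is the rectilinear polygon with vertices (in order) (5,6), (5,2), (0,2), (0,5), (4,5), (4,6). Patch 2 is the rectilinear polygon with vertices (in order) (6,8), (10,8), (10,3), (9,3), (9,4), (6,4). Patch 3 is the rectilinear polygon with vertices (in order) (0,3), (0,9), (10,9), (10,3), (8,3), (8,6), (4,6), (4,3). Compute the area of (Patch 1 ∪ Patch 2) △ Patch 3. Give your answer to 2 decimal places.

|Patch 1 ∪ Patch 2| = 33.
|(Patch 1 ∪ Patch 2) ∩ Patch 3| = 21.
|(Patch 1 ∪ Patch 2) △ Patch 3| = 33 + 48 − 42 = 39.00.

39.00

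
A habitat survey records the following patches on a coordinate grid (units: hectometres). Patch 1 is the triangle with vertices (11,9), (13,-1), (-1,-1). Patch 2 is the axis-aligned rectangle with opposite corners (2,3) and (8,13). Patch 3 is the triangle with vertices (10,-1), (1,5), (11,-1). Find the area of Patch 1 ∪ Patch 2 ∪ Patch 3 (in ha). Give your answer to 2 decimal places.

By inclusion–exclusion:
Individual areas: |Patch 1| = 70, |Patch 2| = 60, |Patch 3| = 3.
|Patch 1∩Patch 2| = 7.35.
|Patch 1∩Patch 3| = 2.7089.
|Patch 2∩Patch 3| = 0.3.
|Patch 1∩Patch 2∩Patch 3| = 0.0422.
|Patch 1 ∪ Patch 2 ∪ Patch 3| = 133 − 10.3589 + 0.0422 = 122.68.

122.68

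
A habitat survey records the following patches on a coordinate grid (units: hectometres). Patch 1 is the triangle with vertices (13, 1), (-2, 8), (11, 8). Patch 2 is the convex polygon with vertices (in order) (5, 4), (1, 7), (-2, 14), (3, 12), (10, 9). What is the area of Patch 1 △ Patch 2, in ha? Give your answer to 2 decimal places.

|Patch 1| = 45.5, |Patch 2| = 52.5, |Patch 1∩Patch 2| = 17.0819.
|Patch 1 △ Patch 2| = |Patch 1| + |Patch 2| − 2·|Patch 1∩Patch 2| = 45.5 + 52.5 − 34.1639 = 63.84.

63.84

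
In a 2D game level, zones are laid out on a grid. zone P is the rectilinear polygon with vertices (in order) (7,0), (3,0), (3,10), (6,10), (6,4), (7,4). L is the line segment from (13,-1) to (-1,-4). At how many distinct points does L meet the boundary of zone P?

The segment lies entirely outside zone P and never meets its boundary.

0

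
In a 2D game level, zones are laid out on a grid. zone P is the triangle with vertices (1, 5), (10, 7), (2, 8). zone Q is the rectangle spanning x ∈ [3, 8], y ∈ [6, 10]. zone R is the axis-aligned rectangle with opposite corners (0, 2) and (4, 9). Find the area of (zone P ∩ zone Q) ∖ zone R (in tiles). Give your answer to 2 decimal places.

|zone P ∩ zone Q| = 7.1181.
|(zone P ∩ zone Q) ∩ zone R| = 1.8125.
|(zone P ∩ zone Q) ∖ zone R| = 7.1181 − 1.8125 = 5.31.

5.31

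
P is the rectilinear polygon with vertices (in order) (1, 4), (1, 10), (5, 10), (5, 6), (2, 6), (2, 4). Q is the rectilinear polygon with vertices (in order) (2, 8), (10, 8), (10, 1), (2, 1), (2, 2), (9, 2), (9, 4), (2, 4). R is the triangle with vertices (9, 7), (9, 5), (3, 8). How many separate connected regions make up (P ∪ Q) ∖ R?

(P ∪ Q) ∖ R is a single connected region.

1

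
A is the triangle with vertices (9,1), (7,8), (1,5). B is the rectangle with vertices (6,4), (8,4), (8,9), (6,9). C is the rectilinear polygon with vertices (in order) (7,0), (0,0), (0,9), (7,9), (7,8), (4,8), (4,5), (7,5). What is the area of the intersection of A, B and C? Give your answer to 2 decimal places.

1.00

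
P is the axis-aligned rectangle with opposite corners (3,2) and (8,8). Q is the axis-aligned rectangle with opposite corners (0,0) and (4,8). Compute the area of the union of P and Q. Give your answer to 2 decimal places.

By inclusion–exclusion:
Individual areas: |P| = 30, |Q| = 32.
|P∩Q|: x∈[3,4], y∈[2,8] → 1·6 = 6.
|P ∪ Q| = 62 − 6 = 56.00.

56.00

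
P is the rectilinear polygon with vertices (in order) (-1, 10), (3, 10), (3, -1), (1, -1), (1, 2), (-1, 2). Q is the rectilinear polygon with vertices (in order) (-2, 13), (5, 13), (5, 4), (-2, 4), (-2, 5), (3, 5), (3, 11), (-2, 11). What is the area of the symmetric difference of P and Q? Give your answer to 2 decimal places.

|P| = 38, |Q| = 33, |P∩Q| = 4.
|P △ Q| = |P| + |Q| − 2·|P∩Q| = 38 + 33 − 8 = 63.00.

63.00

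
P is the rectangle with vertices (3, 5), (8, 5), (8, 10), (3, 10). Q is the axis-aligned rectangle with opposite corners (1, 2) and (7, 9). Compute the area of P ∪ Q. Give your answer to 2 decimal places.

By inclusion–exclusion:
Individual areas: |P| = 25, |Q| = 42.
|P∩Q|: x∈[3,7], y∈[5,9] → 4·4 = 16.
|P ∪ Q| = 67 − 16 = 51.00.

51.00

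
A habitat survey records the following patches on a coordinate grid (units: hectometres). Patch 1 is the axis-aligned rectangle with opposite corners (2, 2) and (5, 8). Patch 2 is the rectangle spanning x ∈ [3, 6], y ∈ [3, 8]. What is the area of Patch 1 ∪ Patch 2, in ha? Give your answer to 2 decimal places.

By inclusion–exclusion:
Individual areas: |Patch 1| = 18, |Patch 2| = 15.
|Patch 1∩Patch 2|: x∈[3,5], y∈[3,8] → 2·5 = 10.
|Patch 1 ∪ Patch 2| = 33 − 10 = 23.00.

23.00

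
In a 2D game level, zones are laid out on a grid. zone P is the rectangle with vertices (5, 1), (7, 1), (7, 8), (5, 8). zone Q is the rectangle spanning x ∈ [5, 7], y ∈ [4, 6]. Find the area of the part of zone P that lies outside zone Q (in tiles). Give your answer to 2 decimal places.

10.00

|zone P∩zone Q|: x∈[5,7], y∈[4,6] → 2·2 = 4.
|zone P| = 14.
|zone P ∖ zone Q| = |zone P| − |zone P∩zone Q| = 14 − 4 = 10.00.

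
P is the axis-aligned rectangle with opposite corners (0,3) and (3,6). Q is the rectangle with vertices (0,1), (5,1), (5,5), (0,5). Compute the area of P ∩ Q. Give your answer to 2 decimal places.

|P∩Q|: x∈[0,3], y∈[3,5] → 3·2 = 6.

6.00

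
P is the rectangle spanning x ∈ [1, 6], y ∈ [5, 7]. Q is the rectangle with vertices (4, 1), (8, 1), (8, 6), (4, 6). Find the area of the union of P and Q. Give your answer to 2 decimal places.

28.00

By inclusion–exclusion:
Individual areas: |P| = 10, |Q| = 20.
|P∩Q|: x∈[4,6], y∈[5,6] → 2·1 = 2.
|P ∪ Q| = 30 − 2 = 28.00.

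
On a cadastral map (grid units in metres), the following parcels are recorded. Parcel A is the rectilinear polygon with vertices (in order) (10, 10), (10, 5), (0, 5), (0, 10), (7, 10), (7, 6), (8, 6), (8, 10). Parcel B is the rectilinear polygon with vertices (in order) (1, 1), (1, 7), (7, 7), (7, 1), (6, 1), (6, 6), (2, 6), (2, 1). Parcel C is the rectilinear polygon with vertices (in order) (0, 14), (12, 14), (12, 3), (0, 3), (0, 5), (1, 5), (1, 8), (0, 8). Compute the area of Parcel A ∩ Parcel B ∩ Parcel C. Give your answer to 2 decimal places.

8.00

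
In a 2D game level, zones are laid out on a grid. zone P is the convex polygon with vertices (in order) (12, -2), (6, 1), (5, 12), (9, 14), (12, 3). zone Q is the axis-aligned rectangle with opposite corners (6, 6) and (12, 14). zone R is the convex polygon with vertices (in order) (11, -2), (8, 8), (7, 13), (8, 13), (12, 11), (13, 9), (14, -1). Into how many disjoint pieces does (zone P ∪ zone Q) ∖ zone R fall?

(zone P ∪ zone Q) ∖ zone R splits into 2 disjoint pieces (area 49.5441, area 0.0667).

2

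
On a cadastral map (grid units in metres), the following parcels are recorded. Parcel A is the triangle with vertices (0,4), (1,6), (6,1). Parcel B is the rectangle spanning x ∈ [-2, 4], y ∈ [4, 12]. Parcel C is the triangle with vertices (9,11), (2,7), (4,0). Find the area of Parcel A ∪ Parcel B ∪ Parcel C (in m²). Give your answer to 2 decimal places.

73.36

By inclusion–exclusion:
Individual areas: |Parcel A| = 7.5, |Parcel B| = 48, |Parcel C| = 28.5.
|Parcel A∩Parcel B| = 3.
|Parcel A∩Parcel C| = 1.7988.
|Parcel B∩Parcel C| = 5.8571.
|Parcel A∩Parcel B∩Parcel C| = 0.0143.
|Parcel A ∪ Parcel B ∪ Parcel C| = 84 − 10.656 + 0.0143 = 73.36.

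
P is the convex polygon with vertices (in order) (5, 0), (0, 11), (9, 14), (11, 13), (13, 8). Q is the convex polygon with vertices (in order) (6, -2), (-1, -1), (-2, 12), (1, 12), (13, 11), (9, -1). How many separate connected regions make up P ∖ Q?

2

P ∖ Q splits into 2 disjoint pieces (area 13.7287, area 1.4318).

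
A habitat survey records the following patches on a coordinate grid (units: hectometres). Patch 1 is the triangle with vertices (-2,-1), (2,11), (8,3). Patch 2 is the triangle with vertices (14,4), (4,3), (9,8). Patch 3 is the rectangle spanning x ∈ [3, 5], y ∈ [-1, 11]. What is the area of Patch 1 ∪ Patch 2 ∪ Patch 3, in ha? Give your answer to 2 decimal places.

80.81

By inclusion–exclusion:
Individual areas: |Patch 1| = 52, |Patch 2| = 22.5, |Patch 3| = 24.
|Patch 1∩Patch 2| = 3.8272.
|Patch 1∩Patch 3| = 13.8667.
|Patch 2∩Patch 3| = 0.45.
|Patch 1∩Patch 2∩Patch 3| = 0.45.
|Patch 1 ∪ Patch 2 ∪ Patch 3| = 98.5 − 18.1439 + 0.45 = 80.81.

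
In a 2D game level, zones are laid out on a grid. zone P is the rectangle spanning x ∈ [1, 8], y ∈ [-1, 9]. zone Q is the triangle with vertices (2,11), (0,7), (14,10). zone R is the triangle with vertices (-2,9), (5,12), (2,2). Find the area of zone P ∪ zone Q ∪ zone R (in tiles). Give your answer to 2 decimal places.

98.48

By inclusion–exclusion:
Individual areas: |zone P| = 70, |zone Q| = 25, |zone R| = 30.5.
|zone P∩zone Q| = 7.25.
|zone P∩zone R| = 13.475.
|zone Q∩zone R| = 10.5953.
|zone P∩zone Q∩zone R| = 4.3045.
|zone P ∪ zone Q ∪ zone R| = 125.5 − 31.3203 + 4.3045 = 98.48.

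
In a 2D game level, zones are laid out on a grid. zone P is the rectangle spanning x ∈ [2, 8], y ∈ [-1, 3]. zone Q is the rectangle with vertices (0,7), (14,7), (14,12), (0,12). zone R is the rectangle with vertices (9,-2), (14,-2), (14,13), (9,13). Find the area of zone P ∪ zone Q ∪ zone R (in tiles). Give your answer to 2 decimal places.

144.00

By inclusion–exclusion:
Individual areas: |zone P| = 24, |zone Q| = 70, |zone R| = 75.
|zone P∩zone Q| = 0 (no overlap).
|zone P∩zone R| = 0 (no overlap).
|zone Q∩zone R|: x∈[9,14], y∈[7,12] → 5·5 = 25.
|zone P∩zone Q∩zone R| = 0.
|zone P ∪ zone Q ∪ zone R| = 169 − 25 + 0 = 144.00.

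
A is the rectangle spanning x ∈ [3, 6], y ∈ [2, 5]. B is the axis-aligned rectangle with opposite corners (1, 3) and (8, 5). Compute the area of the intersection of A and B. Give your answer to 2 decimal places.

6.00

|A∩B|: x∈[3,6], y∈[3,5] → 3·2 = 6.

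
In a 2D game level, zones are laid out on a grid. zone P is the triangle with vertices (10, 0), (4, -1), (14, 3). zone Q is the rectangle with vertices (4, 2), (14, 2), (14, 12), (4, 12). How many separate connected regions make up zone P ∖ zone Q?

1

zone P ∖ zone Q is a single connected region.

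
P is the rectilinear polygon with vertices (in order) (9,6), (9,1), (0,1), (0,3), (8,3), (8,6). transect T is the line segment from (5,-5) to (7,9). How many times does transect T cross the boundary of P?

The segment meets the boundary at (6.143,3), (5.857,1).

2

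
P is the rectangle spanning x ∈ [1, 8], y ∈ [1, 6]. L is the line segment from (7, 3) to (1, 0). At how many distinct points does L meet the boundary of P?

1

The segment meets the boundary at (3,1).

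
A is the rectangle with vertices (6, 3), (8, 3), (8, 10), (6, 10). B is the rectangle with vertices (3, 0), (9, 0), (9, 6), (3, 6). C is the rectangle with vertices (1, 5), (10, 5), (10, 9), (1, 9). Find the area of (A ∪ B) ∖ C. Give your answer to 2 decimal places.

|A ∪ B| = 44.
|(A ∪ B) ∩ C| = 12.
|(A ∪ B) ∖ C| = 44 − 12 = 32.00.

32.00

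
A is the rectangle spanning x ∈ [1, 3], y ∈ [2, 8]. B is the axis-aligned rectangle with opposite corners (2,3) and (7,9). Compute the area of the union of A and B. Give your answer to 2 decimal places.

By inclusion–exclusion:
Individual areas: |A| = 12, |B| = 30.
|A∩B|: x∈[2,3], y∈[3,8] → 1·5 = 5.
|A ∪ B| = 42 − 5 = 37.00.

37.00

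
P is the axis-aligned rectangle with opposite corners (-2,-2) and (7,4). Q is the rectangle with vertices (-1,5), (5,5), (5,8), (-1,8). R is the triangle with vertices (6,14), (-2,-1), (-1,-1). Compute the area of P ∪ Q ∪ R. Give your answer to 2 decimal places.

73.83

By inclusion–exclusion:
Individual areas: |P| = 54, |Q| = 18, |R| = 7.5.
|P∩Q| = 0 (no overlap).
|P∩R| = 4.1667.
|Q∩R| = 1.5.
|P∩Q∩R| = 0.
|P ∪ Q ∪ R| = 79.5 − 5.6667 + 0 = 73.83.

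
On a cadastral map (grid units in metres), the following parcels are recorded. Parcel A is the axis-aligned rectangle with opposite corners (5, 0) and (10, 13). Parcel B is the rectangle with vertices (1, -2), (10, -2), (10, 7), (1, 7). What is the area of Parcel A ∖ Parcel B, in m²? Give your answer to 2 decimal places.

30.00

|Parcel A∩Parcel B|: x∈[5,10], y∈[0,7] → 5·7 = 35.
|Parcel A| = 65.
|Parcel A ∖ Parcel B| = |Parcel A| − |Parcel A∩Parcel B| = 65 − 35 = 30.00.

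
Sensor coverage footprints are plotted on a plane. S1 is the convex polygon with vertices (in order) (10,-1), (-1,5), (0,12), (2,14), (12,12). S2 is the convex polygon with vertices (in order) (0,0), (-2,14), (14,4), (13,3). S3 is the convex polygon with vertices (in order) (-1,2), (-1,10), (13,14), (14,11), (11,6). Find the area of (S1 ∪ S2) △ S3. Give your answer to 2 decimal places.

|S1 ∪ S2| = 160.0628.
|(S1 ∪ S2) ∩ S3| = 92.8042.
|(S1 ∪ S2) △ S3| = 160.0628 + 107 − 185.6085 = 81.45.

81.45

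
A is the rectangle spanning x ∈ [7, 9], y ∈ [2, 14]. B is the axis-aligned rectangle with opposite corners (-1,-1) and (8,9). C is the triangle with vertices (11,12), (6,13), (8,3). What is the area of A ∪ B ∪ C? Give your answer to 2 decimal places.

By inclusion–exclusion:
Individual areas: |A| = 24, |B| = 90, |C| = 24.
|A∩B|: x∈[7,8], y∈[2,9] → 1·7 = 7.
|A∩C| = 15.2.
|B∩C| = 3.6.
|A∩B∩C| = 3.5.
|A ∪ B ∪ C| = 138 − 25.8 + 3.5 = 115.70.

115.70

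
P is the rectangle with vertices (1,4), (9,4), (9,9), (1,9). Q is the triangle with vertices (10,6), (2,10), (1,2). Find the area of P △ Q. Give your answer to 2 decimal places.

|P| = 40, |Q| = 34, |P∩Q| = 28.2153.
|P △ Q| = |P| + |Q| − 2·|P∩Q| = 40 + 34 − 56.4306 = 17.57.

17.57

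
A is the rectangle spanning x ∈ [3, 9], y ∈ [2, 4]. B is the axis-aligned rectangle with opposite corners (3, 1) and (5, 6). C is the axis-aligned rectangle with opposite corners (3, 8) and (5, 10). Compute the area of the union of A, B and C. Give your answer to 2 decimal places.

By inclusion–exclusion:
Individual areas: |A| = 12, |B| = 10, |C| = 4.
|A∩B|: x∈[3,5], y∈[2,4] → 2·2 = 4.
|A∩C| = 0 (no overlap).
|B∩C| = 0 (no overlap).
|A∩B∩C| = 0.
|A ∪ B ∪ C| = 26 − 4 + 0 = 22.00.

22.00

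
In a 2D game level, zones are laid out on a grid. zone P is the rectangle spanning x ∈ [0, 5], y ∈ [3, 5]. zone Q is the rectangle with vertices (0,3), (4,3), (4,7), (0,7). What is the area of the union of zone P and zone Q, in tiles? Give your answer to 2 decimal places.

By inclusion–exclusion:
Individual areas: |zone P| = 10, |zone Q| = 16.
|zone P∩zone Q|: x∈[0,4], y∈[3,5] → 4·2 = 8.
|zone P ∪ zone Q| = 26 − 8 = 18.00.

18.00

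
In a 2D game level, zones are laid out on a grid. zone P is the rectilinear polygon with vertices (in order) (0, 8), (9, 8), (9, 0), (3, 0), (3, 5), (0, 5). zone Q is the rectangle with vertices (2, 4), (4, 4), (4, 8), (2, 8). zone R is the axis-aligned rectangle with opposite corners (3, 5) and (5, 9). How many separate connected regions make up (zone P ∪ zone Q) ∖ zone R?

1

(zone P ∪ zone Q) ∖ zone R is a single connected region.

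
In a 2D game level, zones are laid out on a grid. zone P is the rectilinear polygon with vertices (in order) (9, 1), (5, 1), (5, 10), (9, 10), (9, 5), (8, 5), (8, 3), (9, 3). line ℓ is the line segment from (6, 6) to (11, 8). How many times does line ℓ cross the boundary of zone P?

1

The segment meets the boundary at (9,7.2).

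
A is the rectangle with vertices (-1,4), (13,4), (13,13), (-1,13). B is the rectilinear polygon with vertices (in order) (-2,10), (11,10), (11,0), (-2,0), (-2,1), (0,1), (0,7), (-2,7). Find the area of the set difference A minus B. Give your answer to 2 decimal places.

57.00

|A| = 126, |A∩B| = 69.
|A ∖ B| = |A| − |A∩B| = 126 − 69 = 57.00.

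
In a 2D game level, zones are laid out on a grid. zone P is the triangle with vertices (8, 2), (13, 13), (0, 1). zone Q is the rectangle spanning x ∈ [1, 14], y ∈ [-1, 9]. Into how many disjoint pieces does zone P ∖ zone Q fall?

2

zone P ∖ zone Q splits into 2 disjoint pieces (area 5.0303, area 0.399).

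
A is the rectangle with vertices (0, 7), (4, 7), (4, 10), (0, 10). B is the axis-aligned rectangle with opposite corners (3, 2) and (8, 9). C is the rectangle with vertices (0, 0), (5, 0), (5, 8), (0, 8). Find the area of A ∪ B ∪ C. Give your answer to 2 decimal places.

By inclusion–exclusion:
Individual areas: |A| = 12, |B| = 35, |C| = 40.
|A∩B|: x∈[3,4], y∈[7,9] → 1·2 = 2.
|A∩C|: x∈[0,4], y∈[7,8] → 4·1 = 4.
|B∩C|: x∈[3,5], y∈[2,8] → 2·6 = 12.
|A∩B∩C| = 1.
|A ∪ B ∪ C| = 87 − 18 + 1 = 70.00.

70.00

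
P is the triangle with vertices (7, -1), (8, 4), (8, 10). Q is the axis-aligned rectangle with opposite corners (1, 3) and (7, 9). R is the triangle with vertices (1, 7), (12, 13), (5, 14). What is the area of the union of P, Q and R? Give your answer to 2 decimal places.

By inclusion–exclusion:
Individual areas: |P| = 3, |Q| = 36, |R| = 26.5.
|P∩Q| = 0.
|P∩R| = 0.
|Q∩R| = 2.5238.
|P∩Q∩R| = 0.
|P ∪ Q ∪ R| = 65.5 − 2.5238 + 0 = 62.98.

62.98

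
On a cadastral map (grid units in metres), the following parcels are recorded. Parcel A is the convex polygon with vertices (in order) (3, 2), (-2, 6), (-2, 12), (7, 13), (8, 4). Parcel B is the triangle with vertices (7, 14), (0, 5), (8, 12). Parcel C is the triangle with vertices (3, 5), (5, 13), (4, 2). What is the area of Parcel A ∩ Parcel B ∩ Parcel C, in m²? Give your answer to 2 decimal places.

1.13

The intersection is the polygon with vertices (3.84,8.36), (4.421,10.684), (4.838,11.221), (4.642,9.062).
By the shoelace formula its area is 1.13.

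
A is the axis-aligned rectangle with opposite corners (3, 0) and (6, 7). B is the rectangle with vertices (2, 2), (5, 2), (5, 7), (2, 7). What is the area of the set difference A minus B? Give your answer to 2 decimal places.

|A∩B|: x∈[3,5], y∈[2,7] → 2·5 = 10.
|A| = 21.
|A ∖ B| = |A| − |A∩B| = 21 − 10 = 11.00.

11.00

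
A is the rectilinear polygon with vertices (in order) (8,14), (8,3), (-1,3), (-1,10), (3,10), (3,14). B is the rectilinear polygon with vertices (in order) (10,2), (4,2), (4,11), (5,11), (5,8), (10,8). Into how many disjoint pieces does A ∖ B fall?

A ∖ B is a single connected region.

1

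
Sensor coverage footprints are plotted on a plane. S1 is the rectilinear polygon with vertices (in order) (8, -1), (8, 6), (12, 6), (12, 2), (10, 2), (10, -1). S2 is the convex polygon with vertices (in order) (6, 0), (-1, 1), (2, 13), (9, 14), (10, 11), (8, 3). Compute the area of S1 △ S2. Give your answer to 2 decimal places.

127.25

|S1| = 22, |S2| = 107.5, |S1∩S2| = 1.125.
|S1 △ S2| = |S1| + |S2| − 2·|S1∩S2| = 22 + 107.5 − 2.25 = 127.25.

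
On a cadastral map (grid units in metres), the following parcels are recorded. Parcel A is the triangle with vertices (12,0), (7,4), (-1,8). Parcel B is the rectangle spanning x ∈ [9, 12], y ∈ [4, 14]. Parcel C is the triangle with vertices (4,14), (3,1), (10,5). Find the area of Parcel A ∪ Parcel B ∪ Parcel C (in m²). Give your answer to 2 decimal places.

By inclusion–exclusion:
Individual areas: |Parcel A| = 6, |Parcel B| = 30, |Parcel C| = 43.5.
|Parcel A∩Parcel B| = 0.
|Parcel A∩Parcel C| = 2.7674.
|Parcel B∩Parcel C| = 1.0357.
|Parcel A∩Parcel B∩Parcel C| = 0.
|Parcel A ∪ Parcel B ∪ Parcel C| = 79.5 − 3.8031 + 0 = 75.70.

75.70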